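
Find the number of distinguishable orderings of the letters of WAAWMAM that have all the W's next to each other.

Treat the 2 copies of W as a single block. The multiset to arrange is then {WW, A, A, A, M, M}, 6 items in all.
That gives (6)!/(3!·2!) = 60 arrangements.

60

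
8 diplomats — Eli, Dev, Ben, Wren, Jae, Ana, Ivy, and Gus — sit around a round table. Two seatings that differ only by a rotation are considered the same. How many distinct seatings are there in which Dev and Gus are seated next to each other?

1440

Glue Dev and Gus into a block (2 internal orders). Seating 7 units around a circle gives (6)! arrangements.
So 2 × (6)! = 2 × 720 = 1440.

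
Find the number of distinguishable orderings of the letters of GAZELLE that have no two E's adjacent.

There are 7!/(2!·2!) = 1260 arrangements of GAZELLE in total.
If the two E's are adjacent, glue them into one block, leaving 6 items to arrange: (6)!/(2!) = 360 ways.
Subtracting, 1260 − 360 = 900 arrangements keep the E's apart.

900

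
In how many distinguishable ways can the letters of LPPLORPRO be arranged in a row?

7560

Letter multiplicities in LPPLORPRO: L×2, O×2, P×3, R×2.
So there are 9! / (3!·2!·2!·2!) = 7560 distinguishable arrangements.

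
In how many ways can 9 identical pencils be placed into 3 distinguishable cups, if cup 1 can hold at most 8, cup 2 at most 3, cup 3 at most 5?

23

By stars and bars, unrestricted non-negative solutions to x_1+…+x_3 = 9 number C(9+2,2) = 55.
Subtract solutions that violate a single cap (substitute x_i' = x_i − (cap_i+1)): x_1 ≥ 9 gives C(2,2) = 1; x_2 ≥ 4 gives C(7,2) = 21; x_3 ≥ 6 gives C(5,2) = 10. Together 32.
No two caps can be exceeded simultaneously, so the pair terms are all 0.
By inclusion–exclusion the count is 55 − 32 + 0 = 23.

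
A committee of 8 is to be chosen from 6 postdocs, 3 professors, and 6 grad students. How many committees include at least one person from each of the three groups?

Total 8-person selections from all 15: C(15,8) = 6435.
Selections missing a whole group: no postdocs → C(9,8) = 9; no professors → C(12,8) = 495; no grad students → C(9,8) = 9.
Add back selections omitting two groups (i.e. drawn from a single group): C(6,8) + C(3,8) + C(6,8) = 0.
By inclusion–exclusion: 6435 − 513 + 0 = 5922.

5922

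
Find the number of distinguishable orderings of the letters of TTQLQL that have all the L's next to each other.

Treat the 2 copies of L as a single block. The multiset to arrange is then {LL, Q, Q, T, T}, 5 items in all.
That gives (5)!/(2!·2!) = 30 arrangements.

30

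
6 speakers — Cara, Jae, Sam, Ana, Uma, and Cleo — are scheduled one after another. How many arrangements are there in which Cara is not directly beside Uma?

Of the 6! = 720 arrangements, those with Cara and Uma adjacent number 2 × 5! = 240 (treat the pair as a block with 2 internal orders).
Complementary counting: 720 − 240 = 480.

480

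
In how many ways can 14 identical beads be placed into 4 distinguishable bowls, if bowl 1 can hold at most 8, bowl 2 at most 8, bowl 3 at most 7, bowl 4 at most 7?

Without the upper bounds there are C(17,3) = 680 ways to split 14 among 4 bowls.
Subtract solutions that violate a single cap (substitute x_i' = x_i − (cap_i+1)): x_1 ≥ 9 gives C(8,3) = 56; x_2 ≥ 9 gives C(8,3) = 56; x_3 ≥ 8 gives C(9,3) = 84; x_4 ≥ 8 gives C(9,3) = 84. Together 280.
No two caps can be exceeded simultaneously, so the pair terms are all 0.
By inclusion–exclusion the count is 680 − 280 + 0 = 400.

400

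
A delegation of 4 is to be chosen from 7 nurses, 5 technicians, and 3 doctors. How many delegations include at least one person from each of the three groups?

With no constraint there are C(15,4) = 1365 possible selections.
Selections missing a whole group: no nurses → C(8,4) = 70; no technicians → C(10,4) = 210; no doctors → C(12,4) = 495.
Add back selections omitting two groups (i.e. drawn from a single group): C(7,4) + C(5,4) + C(3,4) = 40.
By inclusion–exclusion: 1365 − 775 + 40 = 630.

630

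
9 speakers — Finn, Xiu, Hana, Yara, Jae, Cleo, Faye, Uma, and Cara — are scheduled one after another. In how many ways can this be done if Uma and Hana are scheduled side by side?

Treat {Uma, Hana} as a single unit. There are 8 units to order, and the pair itself can be ordered 2 ways.
That gives 2 × 8! = 2 × 40320 = 80640.

80640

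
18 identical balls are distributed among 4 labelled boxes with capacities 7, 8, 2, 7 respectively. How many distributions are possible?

64

Ignoring the caps, the number of non-negative solutions to x_1+…+x_4 = 18 is C(21,3) = 1330.
Subtract solutions that violate a single cap (substitute x_i' = x_i − (cap_i+1)): x_1 ≥ 8 gives C(13,3) = 286; x_2 ≥ 9 gives C(12,3) = 220; x_3 ≥ 3 gives C(18,3) = 816; x_4 ≥ 8 gives C(13,3) = 286. Together 1608.
Add back pairs where two caps are both exceeded: 4 + 120 + 10 + 84 + 4 + 120 = 342.
By inclusion–exclusion the count is 1330 − 1608 + 342 = 64.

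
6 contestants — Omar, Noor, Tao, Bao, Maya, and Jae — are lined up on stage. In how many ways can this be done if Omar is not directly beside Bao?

There are 6! = 720 arrangements in all. If Omar and Bao are adjacent, merging them into one block gives 2·(5)! = 240 arrangements.
Complementary counting: 720 − 240 = 480.

480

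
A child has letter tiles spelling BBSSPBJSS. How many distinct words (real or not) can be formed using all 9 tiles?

2520

BBSSPBJSS has 9 letters with B appearing 3 times and S appearing 4 times.
The number of distinct arrangements is 9!/(4!·3!) = 362880/144 = 2520.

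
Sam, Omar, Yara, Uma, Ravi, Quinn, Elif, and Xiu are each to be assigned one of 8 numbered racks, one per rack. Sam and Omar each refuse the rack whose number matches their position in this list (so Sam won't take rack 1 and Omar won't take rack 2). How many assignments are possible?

30960

Let Aᵢ (for i ∈ {1, 2}) be the placements that put person i in their forbidden rack. Any j of these fix j positions, leaving (8−j)! ways to fill the rest, and there are C(2,j) ways to pick which j.
By inclusion–exclusion, the number of valid placements is Σ_{j=0}^{2} (−1)^j C(2,j)·(8−j)!.
Computing: 40320 − 10080 + 720 = 30960.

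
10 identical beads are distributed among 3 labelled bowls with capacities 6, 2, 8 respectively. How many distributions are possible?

Without the upper bounds there are C(12,2) = 66 ways to split 10 among 3 bowls.
Subtract solutions that violate a single cap (substitute x_i' = x_i − (cap_i+1)): x_1 ≥ 7 gives C(5,2) = 10; x_2 ≥ 3 gives C(9,2) = 36; x_3 ≥ 9 gives C(3,2) = 3. Together 49.
Add back pairs where two caps are both exceeded: 1 + 0 + 0 = 1.
By inclusion–exclusion the count is 66 − 49 + 1 = 18.

18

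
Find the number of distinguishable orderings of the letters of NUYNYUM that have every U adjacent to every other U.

Treat the 2 copies of U as a single block. The multiset to arrange is then {UU, M, N, N, Y, Y}, 6 items in all.
That gives (6)!/(2!·2!) = 180 arrangements.

180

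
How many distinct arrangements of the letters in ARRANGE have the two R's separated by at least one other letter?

900

There are 7!/(2!·2!) = 1260 arrangements of ARRANGE in total.
If the two R's are adjacent, glue them into one block, leaving 6 items to arrange: (6)!/(2!) = 360 ways.
Subtracting, 1260 − 360 = 900 arrangements keep the R's apart.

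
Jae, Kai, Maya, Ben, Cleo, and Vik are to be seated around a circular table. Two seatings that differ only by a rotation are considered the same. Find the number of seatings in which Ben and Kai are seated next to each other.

48

Glue Ben and Kai into a block (2 internal orders). Seating 5 units around a circle gives (4)! arrangements.
So 2 × (4)! = 2 × 24 = 48.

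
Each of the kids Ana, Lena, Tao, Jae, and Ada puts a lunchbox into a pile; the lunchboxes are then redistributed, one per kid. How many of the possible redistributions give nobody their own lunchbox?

44

Count assignments avoiding every fixed point. For any j of the 5 kids fixed to their own lunchbox, the other 5−j can be arranged in (5−j)! ways.
By inclusion–exclusion this is Σ_{j=0}^{5} (−1)^j C(5,j)·(5−j)!.
Computing: 120 − 120 + 60 − 20 + 5 − 1 = 44.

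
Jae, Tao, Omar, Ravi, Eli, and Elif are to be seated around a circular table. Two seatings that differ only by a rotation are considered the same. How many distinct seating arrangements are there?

Seat Jae anywhere (absorbing the rotational symmetry), then permute the other 5: (5)! = 120.

120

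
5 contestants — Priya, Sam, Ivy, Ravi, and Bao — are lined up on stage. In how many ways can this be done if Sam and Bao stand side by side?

48

Place the 3 others and the Sam-Bao pair as 4 objects in a line; the pair has 2 internal arrangements.
So the count is 2·(4)! = 48.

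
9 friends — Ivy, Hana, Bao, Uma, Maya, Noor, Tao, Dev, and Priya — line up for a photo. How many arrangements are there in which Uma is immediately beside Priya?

Place the 7 others and the Uma-Priya pair as 8 objects in a line; the pair has 2 internal arrangements.
That gives 2 × 8! = 2 × 40320 = 80640.

80640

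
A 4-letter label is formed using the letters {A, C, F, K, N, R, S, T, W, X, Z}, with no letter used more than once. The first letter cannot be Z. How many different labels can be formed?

The first letter has 11−1 = 10 choices (anything except Z).
The remaining 3 letters are filled from the other 10 symbols without repetition: 10 × 9 × 8 = 720.
Total: 10 × 720 = 7200.

7200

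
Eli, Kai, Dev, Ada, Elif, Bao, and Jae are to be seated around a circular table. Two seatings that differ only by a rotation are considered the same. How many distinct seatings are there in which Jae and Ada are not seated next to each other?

480

Without the restriction there are (6)! = 720 seatings.
Those with Jae next to Ada: fuse the pair into one unit and seat 6 units around a circle — 2·(5)! = 240.
Subtracting, 720 − 240 = 480.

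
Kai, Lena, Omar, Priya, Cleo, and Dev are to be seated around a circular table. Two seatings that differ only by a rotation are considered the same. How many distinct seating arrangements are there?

120

Fix one person's seat to break rotational symmetry; the remaining 5 people can be arranged in (5)! = 120 ways.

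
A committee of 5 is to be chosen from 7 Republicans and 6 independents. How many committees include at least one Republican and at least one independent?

With no constraint there are C(13,5) = 1287 possible selections.
Selections missing a whole group: no Republicans → C(6,5) = 6; no independents → C(7,5) = 21.
Both groups omitted at once is impossible, so 1287 − 27 = 1260.

1260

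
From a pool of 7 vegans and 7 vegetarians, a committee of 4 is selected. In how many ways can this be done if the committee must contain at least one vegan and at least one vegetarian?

Total 4-person selections from all 14: C(14,4) = 1001.
Selections missing a whole group: no vegans → C(7,4) = 35; no vegetarians → C(7,4) = 35.
Both groups omitted at once is impossible, so 1001 − 70 = 931.

931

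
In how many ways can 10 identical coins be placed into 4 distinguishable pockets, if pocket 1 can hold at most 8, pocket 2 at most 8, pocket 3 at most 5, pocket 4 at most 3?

Ignoring the caps, the number of non-negative solutions to x_1+…+x_4 = 10 is C(13,3) = 286.
Subtract solutions that violate a single cap (substitute x_i' = x_i − (cap_i+1)): x_1 ≥ 9 gives C(4,3) = 4; x_2 ≥ 9 gives C(4,3) = 4; x_3 ≥ 6 gives C(7,3) = 35; x_4 ≥ 4 gives C(9,3) = 84. Together 127.
Add back pairs where two caps are both exceeded: 0 + 0 + 0 + 0 + 0 + 1 = 1.
By inclusion–exclusion the count is 286 − 127 + 1 = 160.

160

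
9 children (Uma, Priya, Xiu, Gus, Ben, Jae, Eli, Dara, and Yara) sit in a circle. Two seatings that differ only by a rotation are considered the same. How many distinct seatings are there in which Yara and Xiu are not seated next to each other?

30240

Without the restriction there are (8)! = 40320 seatings.
Those with Yara next to Xiu: fuse the pair into one unit and seat 8 units around a circle — 2·(7)! = 10080.
Subtracting, 40320 − 10080 = 30240.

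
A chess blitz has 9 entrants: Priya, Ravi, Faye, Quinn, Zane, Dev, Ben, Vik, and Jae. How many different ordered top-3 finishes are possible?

504

There are 9 choices for 1st place, 8 for 2nd, and 7 for 3rd.
That gives 9 × 8 × 7 = 504.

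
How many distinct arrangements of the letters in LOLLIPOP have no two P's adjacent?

Total arrangements of LOLLIPOP: 8!/(3!·2!·2!) = 1680.
Arrangements with the P's together: treat PP as one letter, giving (7)!/(3!·2!) = 420.
Subtracting, 1680 − 420 = 1260 arrangements keep the P's apart.

1260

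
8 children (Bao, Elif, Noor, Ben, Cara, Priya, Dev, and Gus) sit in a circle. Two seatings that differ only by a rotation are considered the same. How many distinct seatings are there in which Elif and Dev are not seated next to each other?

All circular seatings of 8 people number (7)! = 5040.
Those with Elif next to Dev: fuse the pair into one unit and seat 7 units around a circle — 2·(6)! = 1440.
Subtracting, 5040 − 1440 = 3600.

3600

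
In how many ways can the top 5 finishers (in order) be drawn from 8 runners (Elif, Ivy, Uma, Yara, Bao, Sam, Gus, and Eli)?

This is an ordered selection of 5 from 8: P(8,5).
That gives 8 × 7 × 6 × 5 × 4 = 6720.

6720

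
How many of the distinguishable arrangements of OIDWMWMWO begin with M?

3360

With the first slot taken by M, it remains to arrange the other 8 letters (OIDWWMWO).
Those 8 letters have O appearing twice and W appearing 3 times, giving (8)!/(3!·2!) = 3360.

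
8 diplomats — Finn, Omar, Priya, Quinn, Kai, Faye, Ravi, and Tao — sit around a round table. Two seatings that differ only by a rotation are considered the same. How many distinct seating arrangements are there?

Around a circle, 8 distinct people have 8!/8 = (7)! = 5040 rotationally distinct seatings.

5040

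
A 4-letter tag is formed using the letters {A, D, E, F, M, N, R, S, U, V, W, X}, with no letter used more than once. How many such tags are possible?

11880

With no repetition, fill the 4 letters in order: 12 choices, then 11, down to 9.
That product is 12 × 11 × 10 × 9 = 11880.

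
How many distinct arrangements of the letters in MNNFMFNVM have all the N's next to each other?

Treat the 3 copies of N as a single block. The multiset to arrange is then {NNN, F, F, M, M, M, V}, 7 items in all.
That gives (7)!/(3!·2!) = 420 arrangements.

420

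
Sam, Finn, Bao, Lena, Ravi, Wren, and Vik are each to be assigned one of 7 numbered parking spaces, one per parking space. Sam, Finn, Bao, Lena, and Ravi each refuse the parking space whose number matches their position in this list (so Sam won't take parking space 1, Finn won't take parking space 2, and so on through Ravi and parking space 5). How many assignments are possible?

Let Aᵢ (for 1 ≤ i ≤ 5) be the placements that put person i in their forbidden parking space. Any j of these fix j positions, leaving (7−j)! ways to fill the rest, and there are C(5,j) ways to pick which j.
By inclusion–exclusion, the number of valid placements is Σ_{j=0}^{5} (−1)^j C(5,j)·(7−j)!.
Computing: 5040 − 3600 + 1200 − 240 + 30 − 2 = 2428.

2428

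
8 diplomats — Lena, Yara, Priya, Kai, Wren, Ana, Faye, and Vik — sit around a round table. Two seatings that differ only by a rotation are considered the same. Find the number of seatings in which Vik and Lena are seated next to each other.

1440

Glue Vik and Lena into a block (2 internal orders). Seating 7 units around a circle gives (6)! arrangements.
So 2 × (6)! = 2 × 720 = 1440.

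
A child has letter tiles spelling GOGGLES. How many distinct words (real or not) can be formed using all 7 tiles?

840

GOGGLES has 7 letters with G appearing 3 times.
The number of distinct arrangements is 7!/(3!) = 5040/6 = 840.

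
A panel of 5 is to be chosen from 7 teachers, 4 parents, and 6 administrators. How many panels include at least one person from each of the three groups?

Total 5-person selections from all 17: C(17,5) = 6188.
Subtract selections that omit an entire group: no teachers → C(10,5) = 252; no parents → C(13,5) = 1287; no administrators → C(11,5) = 462.
Add back selections omitting two groups (i.e. drawn from a single group): C(7,5) + C(4,5) + C(6,5) = 27.
By inclusion–exclusion: 6188 − 2001 + 27 = 4214.

4214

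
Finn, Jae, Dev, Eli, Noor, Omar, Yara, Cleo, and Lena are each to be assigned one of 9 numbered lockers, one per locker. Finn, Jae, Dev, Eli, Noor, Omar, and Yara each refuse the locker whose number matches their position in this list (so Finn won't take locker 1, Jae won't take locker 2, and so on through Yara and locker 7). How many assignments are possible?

Let Aᵢ (for 1 ≤ i ≤ 7) be the placements that put person i in their forbidden locker. Any j of these fix j positions, leaving (9−j)! ways to fill the rest, and there are C(7,j) ways to pick which j.
By inclusion–exclusion, the number of valid placements is Σ_{j=0}^{7} (−1)^j C(7,j)·(9−j)!.
Computing: 362880 − 282240 + 105840 − 25200 + 4200 − 504 + 42 − 2 = 165016.

165016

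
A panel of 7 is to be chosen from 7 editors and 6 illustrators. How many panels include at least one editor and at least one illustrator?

1715

Unrestricted: C(13,7) = 1716 ways to pick any 7 of the 13.
Selections missing a whole group: no editors → C(6,7) = 0; no illustrators → C(7,7) = 1.
Both groups omitted at once is impossible, so 1716 − 1 = 1715.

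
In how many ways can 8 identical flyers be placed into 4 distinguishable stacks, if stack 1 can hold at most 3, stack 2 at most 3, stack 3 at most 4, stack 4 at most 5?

66

By stars and bars, unrestricted non-negative solutions to x_1+…+x_4 = 8 number C(8+3,3) = 165.
Subtract solutions that violate a single cap (substitute x_i' = x_i − (cap_i+1)): x_1 ≥ 4 gives C(7,3) = 35; x_2 ≥ 4 gives C(7,3) = 35; x_3 ≥ 5 gives C(6,3) = 20; x_4 ≥ 6 gives C(5,3) = 10. Together 100.
Add back pairs where two caps are both exceeded: 1 + 0 + 0 + 0 + 0 + 0 = 1.
By inclusion–exclusion the count is 165 − 100 + 1 = 66.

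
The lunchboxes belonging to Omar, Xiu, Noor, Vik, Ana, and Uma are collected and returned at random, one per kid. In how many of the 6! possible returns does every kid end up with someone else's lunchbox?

This is the derangement count D_6: permutations of 6 items with no fixed point.
By inclusion–exclusion this is Σ_{j=0}^{6} (−1)^j C(6,j)·(6−j)!.
Computing: 720 − 720 + 360 − 120 + 30 − 6 + 1 = 265.

265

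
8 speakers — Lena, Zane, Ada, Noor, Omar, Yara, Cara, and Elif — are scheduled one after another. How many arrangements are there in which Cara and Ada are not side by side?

30240

There are 8! = 40320 arrangements in all. If Cara and Ada are adjacent, merging them into one block gives 2·(7)! = 10080 arrangements.
So 40320 − 10080 = 30240 arrangements keep them apart.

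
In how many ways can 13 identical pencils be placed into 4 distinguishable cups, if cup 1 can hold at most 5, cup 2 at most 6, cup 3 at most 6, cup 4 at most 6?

191

By stars and bars, unrestricted non-negative solutions to x_1+…+x_4 = 13 number C(13+3,3) = 560.
Subtract solutions that violate a single cap (substitute x_i' = x_i − (cap_i+1)): x_1 ≥ 6 gives C(10,3) = 120; x_2 ≥ 7 gives C(9,3) = 84; x_3 ≥ 7 gives C(9,3) = 84; x_4 ≥ 7 gives C(9,3) = 84. Together 372.
Add back pairs where two caps are both exceeded: 1 + 1 + 1 + 0 + 0 + 0 = 3.
By inclusion–exclusion the count is 560 − 372 + 3 = 191.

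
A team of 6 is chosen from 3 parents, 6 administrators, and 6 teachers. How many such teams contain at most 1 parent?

3300

Split by how many parents are chosen (0 through 1).
Sum: C(3,0)·C(12,6) + C(3,1)·C(12,5) = 924 + 2376 = 3300.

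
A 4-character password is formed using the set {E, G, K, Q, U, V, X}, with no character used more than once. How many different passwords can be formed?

With no repetition, fill the 4 characters in order: 7 choices, then 6, down to 4.
That product is 7 × 6 × 5 × 4 = 840.

840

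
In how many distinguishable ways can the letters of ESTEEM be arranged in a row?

ESTEEM has 6 letters with E appearing 3 times.
The number of distinct arrangements is 6!/(3!) = 720/6 = 120.

120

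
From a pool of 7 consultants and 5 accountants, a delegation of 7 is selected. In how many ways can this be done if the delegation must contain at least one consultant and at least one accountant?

791

Unrestricted: C(12,7) = 792 ways to pick any 7 of the 12.
Subtract selections that omit an entire group: no consultants → C(5,7) = 0; no accountants → C(7,7) = 1.
Both groups omitted at once is impossible, so 792 − 1 = 791.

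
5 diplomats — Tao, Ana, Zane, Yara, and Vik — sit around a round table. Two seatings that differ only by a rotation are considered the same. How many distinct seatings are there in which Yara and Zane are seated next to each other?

12

Glue Yara and Zane into a block (2 internal orders). Seating 4 units around a circle gives (3)! arrangements.
So 2 × (3)! = 2 × 6 = 12.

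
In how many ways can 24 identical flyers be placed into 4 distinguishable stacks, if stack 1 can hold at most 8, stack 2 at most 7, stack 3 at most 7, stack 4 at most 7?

Ignoring the caps, the number of non-negative solutions to x_1+…+x_4 = 24 is C(27,3) = 2925.
Subtract solutions that violate a single cap (substitute x_i' = x_i − (cap_i+1)): x_1 ≥ 9 gives C(18,3) = 816; x_2 ≥ 8 gives C(19,3) = 969; x_3 ≥ 8 gives C(19,3) = 969; x_4 ≥ 8 gives C(19,3) = 969. Together 3723.
Add back pairs where two caps are both exceeded: 120 + 120 + 120 + 165 + 165 + 165 = 855.
Subtract triples: 0 + 0 + 0 + 1 = 1.
By inclusion–exclusion the count is 2925 − 3723 + 855 − 1 = 56.

56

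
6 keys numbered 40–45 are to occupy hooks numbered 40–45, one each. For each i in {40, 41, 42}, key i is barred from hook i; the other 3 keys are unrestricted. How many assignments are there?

426

Let Aᵢ (for i ∈ {40, 41, 42}) be the placements that put key i in its forbidden hook. Any j of these fix j positions, leaving (6−j)! ways to fill the rest, and there are C(3,j) ways to pick which j.
By inclusion–exclusion, the number of valid placements is Σ_{j=0}^{3} (−1)^j C(3,j)·(6−j)!.
Computing: 720 − 360 + 72 − 6 = 426.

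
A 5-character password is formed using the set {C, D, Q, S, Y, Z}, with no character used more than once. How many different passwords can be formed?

720

With no repetition, fill the 5 characters in order: 6 choices, then 5, down to 2.
That product is 6 × 5 × 4 × 3 × 2 = 720.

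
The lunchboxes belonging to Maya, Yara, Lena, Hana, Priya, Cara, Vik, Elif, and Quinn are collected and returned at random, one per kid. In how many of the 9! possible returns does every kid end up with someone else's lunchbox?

This is the derangement count D_9: permutations of 9 items with no fixed point.
By inclusion–exclusion this is Σ_{j=0}^{9} (−1)^j C(9,j)·(9−j)!.
Computing: 362880 − 362880 + 181440 − 60480 + 15120 − 3024 + 504 − 72 + 9 − 1 = 133496.

133496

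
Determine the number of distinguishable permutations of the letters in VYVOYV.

The 6 letters of VYVOYV have repeats: V appearing 3 times and Y appearing twice.
So there are 6! / (3!·2!) = 60 distinguishable arrangements.

60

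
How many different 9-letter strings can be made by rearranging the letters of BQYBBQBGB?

BQYBBQBGB has 9 letters with B appearing 5 times and Q appearing twice.
Dividing 9! = 362880 by 5!·2! = 240 for the repeated letters gives 1512.

1512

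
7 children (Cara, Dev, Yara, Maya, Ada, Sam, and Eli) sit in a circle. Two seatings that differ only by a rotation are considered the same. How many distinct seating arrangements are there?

Seat Cara anywhere (absorbing the rotational symmetry), then permute the other 6: (6)! = 720.

720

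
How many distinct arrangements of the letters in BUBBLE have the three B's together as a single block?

24

Treat the 3 copies of B as a single block. The multiset to arrange is then {BBB, E, L, U}, 4 items in all.
All 4 items are distinct, so there are (4)! = 24 arrangements.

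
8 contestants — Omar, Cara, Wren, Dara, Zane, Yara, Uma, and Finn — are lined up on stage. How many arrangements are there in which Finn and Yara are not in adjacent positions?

30240

Of the 8! = 40320 arrangements, those with Finn and Yara adjacent number 2 × 7! = 10080 (treat the pair as a block with 2 internal orders).
Complementary counting: 40320 − 10080 = 30240.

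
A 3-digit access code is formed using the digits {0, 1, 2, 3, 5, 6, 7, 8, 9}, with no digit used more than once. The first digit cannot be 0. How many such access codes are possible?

The first digit has 9−1 = 8 choices (anything except 0).
The remaining 2 digits are filled from the other 8 symbols without repetition: 8 × 7 = 56.
Total: 8 × 56 = 448.

448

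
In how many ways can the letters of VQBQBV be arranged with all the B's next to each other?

Treat the 2 copies of B as a single block. The multiset to arrange is then {BB, Q, Q, V, V}, 5 items in all.
That gives (5)!/(2!·2!) = 30 arrangements.

30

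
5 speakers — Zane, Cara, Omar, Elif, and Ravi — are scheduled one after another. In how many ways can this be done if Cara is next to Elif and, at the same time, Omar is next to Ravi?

24

Treat {Cara,Elif} as one block (2 orders) and {Omar,Ravi} as another (2 orders).
That leaves 3 units to arrange: 2 × 2 × 3! = 4 × 6 = 24.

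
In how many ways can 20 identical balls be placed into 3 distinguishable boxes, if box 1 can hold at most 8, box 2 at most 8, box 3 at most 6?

6

Ignoring the caps, the number of non-negative solutions to x_1+…+x_3 = 20 is C(22,2) = 231.
Subtract solutions that violate a single cap (substitute x_i' = x_i − (cap_i+1)): x_1 ≥ 9 gives C(13,2) = 78; x_2 ≥ 9 gives C(13,2) = 78; x_3 ≥ 7 gives C(15,2) = 105. Together 261.
Add back pairs where two caps are both exceeded: 6 + 15 + 15 = 36.
By inclusion–exclusion the count is 231 − 261 + 36 = 6.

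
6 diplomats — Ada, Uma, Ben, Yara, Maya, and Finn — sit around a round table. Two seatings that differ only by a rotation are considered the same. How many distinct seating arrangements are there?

120

Seat Ada anywhere (absorbing the rotational symmetry), then permute the other 5: (5)! = 120.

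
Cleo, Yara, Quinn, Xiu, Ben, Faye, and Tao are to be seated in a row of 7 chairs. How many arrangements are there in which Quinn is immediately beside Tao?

Glue Quinn and Tao into one block (2 internal orders), leaving 6 units to arrange in a row.
So the count is 2·(6)! = 1440.

1440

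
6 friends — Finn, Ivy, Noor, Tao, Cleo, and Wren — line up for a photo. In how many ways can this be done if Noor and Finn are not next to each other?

There are 6! = 720 arrangements in all. If Noor and Finn are adjacent, merging them into one block gives 2·(5)! = 240 arrangements.
So 720 − 240 = 480 arrangements keep them apart.

480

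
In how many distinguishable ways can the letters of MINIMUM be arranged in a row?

420

The 7 letters of MINIMUM have repeats: I appearing twice and M appearing 3 times.
Dividing 7! = 5040 by 3!·2! = 12 for the repeated letters gives 420.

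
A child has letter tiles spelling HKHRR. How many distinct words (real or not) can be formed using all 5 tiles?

30

The 5 letters of HKHRR have repeats: H appearing twice and R appearing twice.
The number of distinct arrangements is 5!/(2!·2!) = 120/4 = 30.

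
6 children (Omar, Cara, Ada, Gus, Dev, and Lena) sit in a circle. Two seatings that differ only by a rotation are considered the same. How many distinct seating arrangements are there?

Seat Omar anywhere (absorbing the rotational symmetry), then permute the other 5: (5)! = 120.

120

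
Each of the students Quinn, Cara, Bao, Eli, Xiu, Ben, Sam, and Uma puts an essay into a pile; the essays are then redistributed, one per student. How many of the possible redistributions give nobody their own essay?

14833

This is the derangement count D_8: permutations of 8 items with no fixed point.
By inclusion–exclusion this is Σ_{j=0}^{8} (−1)^j C(8,j)·(8−j)!.
Computing: 40320 − 40320 + 20160 − 6720 + 1680 − 336 + 56 − 8 + 1 = 14833.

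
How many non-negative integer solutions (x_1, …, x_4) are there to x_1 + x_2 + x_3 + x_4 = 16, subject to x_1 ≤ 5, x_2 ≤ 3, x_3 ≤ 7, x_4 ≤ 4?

By stars and bars, unrestricted non-negative solutions to x_1+…+x_4 = 16 number C(16+3,3) = 969.
Subtract solutions that violate a single cap (substitute x_i' = x_i − (cap_i+1)): x_1 ≥ 6 gives C(13,3) = 286; x_2 ≥ 4 gives C(15,3) = 455; x_3 ≥ 8 gives C(11,3) = 165; x_4 ≥ 5 gives C(14,3) = 364. Together 1270.
Add back pairs where two caps are both exceeded: 84 + 10 + 56 + 35 + 120 + 20 = 325.
Subtract triples: 0 + 4 + 0 + 0 = 4.
By inclusion–exclusion the count is 969 − 1270 + 325 − 4 = 20.

20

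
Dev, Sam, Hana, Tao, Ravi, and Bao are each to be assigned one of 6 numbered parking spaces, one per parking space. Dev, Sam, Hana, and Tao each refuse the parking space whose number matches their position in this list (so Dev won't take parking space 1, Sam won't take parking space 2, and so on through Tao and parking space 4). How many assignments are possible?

362

Let Aᵢ (for 1 ≤ i ≤ 4) be the placements that put person i in their forbidden parking space. Any j of these fix j positions, leaving (6−j)! ways to fill the rest, and there are C(4,j) ways to pick which j.
By inclusion–exclusion, the number of valid placements is Σ_{j=0}^{4} (−1)^j C(4,j)·(6−j)!.
Computing: 720 − 480 + 144 − 24 + 2 = 362.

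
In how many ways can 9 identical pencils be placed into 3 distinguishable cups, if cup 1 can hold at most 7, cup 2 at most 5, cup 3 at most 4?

By stars and bars, unrestricted non-negative solutions to x_1+…+x_3 = 9 number C(9+2,2) = 55.
Subtract solutions that violate a single cap (substitute x_i' = x_i − (cap_i+1)): x_1 ≥ 8 gives C(3,2) = 3; x_2 ≥ 6 gives C(5,2) = 10; x_3 ≥ 5 gives C(6,2) = 15. Together 28.
No two caps can be exceeded simultaneously, so the pair terms are all 0.
By inclusion–exclusion the count is 55 − 28 + 0 = 27.

27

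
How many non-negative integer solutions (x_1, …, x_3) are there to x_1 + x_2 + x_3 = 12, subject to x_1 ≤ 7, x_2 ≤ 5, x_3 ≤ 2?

Without the upper bounds there are C(14,2) = 91 ways to split 12 among 3 variables.
Subtract solutions that violate a single cap (substitute x_i' = x_i − (cap_i+1)): x_1 ≥ 8 gives C(6,2) = 15; x_2 ≥ 6 gives C(8,2) = 28; x_3 ≥ 3 gives C(11,2) = 55. Together 98.
Add back pairs where two caps are both exceeded: 0 + 3 + 10 = 13.
By inclusion–exclusion the count is 91 − 98 + 13 = 6.

6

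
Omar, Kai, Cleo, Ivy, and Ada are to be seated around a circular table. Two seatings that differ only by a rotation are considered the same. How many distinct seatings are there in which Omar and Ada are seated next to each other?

Treat {Omar, Ada} as one unit (2 internal orders) and seat the resulting 4 units around the table: (3)! circular arrangements.
So 2 × (3)! = 2 × 6 = 12.

12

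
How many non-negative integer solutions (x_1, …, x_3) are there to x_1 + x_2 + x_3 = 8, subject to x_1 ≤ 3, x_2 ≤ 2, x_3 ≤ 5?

6

Ignoring the caps, the number of non-negative solutions to x_1+…+x_3 = 8 is C(10,2) = 45.
Subtract solutions that violate a single cap (substitute x_i' = x_i − (cap_i+1)): x_1 ≥ 4 gives C(6,2) = 15; x_2 ≥ 3 gives C(7,2) = 21; x_3 ≥ 6 gives C(4,2) = 6. Together 42.
Add back pairs where two caps are both exceeded: 3 + 0 + 0 = 3.
By inclusion–exclusion the count is 45 − 42 + 3 = 6.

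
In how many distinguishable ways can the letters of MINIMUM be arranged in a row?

420

MINIMUM has 7 letters with I appearing twice and M appearing 3 times.
Dividing 7! = 5040 by 3!·2! = 12 for the repeated letters gives 420.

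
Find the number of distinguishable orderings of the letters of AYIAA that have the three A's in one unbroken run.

Treat the 3 copies of A as a single block. The multiset to arrange is then {AAA, I, Y}, 3 items in all.
All 3 items are distinct, so there are (3)! = 6 arrangements.

6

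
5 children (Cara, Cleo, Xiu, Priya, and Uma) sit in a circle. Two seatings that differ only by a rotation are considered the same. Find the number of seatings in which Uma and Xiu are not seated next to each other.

All circular seatings of 5 people number (4)! = 24.
Seatings with Uma beside Xiu: treat them as a block with 2 internal orders, giving 2 × (3)! = 12.
Subtracting, 24 − 12 = 12.

12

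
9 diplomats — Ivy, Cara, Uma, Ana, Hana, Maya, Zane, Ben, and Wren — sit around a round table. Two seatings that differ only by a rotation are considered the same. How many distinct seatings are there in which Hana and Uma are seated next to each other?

Glue Hana and Uma into a block (2 internal orders). Seating 8 units around a circle gives (7)! arrangements.
So 2 × (7)! = 2 × 5040 = 10080.

10080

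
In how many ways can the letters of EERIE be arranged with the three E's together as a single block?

6

Treat the 3 copies of E as a single block. The multiset to arrange is then {EEE, I, R}, 3 items in all.
All 3 items are distinct, so there are (3)! = 6 arrangements.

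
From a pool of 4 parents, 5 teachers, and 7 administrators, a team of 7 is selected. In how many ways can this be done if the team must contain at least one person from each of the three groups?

10283

With no constraint there are C(16,7) = 11440 possible selections.
Subtract selections that omit an entire group: no parents → C(12,7) = 792; no teachers → C(11,7) = 330; no administrators → C(9,7) = 36.
Add back selections omitting two groups (i.e. drawn from a single group): C(4,7) + C(5,7) + C(7,7) = 1.
By inclusion–exclusion: 11440 − 1158 + 1 = 10283.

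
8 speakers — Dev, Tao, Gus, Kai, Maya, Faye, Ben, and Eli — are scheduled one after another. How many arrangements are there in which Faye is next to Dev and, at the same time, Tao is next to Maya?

2880

Treat {Faye,Dev} as one block (2 orders) and {Tao,Maya} as another (2 orders).
That leaves 6 units to arrange: 2 × 2 × 6! = 4 × 720 = 2880.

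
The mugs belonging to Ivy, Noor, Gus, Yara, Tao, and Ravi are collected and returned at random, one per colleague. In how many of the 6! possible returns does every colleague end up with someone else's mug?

This is the derangement count D_6: permutations of 6 items with no fixed point.
By inclusion–exclusion this is Σ_{j=0}^{6} (−1)^j C(6,j)·(6−j)!.
Computing: 720 − 720 + 360 − 120 + 30 − 6 + 1 = 265.

265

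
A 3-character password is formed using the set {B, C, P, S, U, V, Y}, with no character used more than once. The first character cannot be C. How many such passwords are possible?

The first character has 7−1 = 6 choices (anything except C).
The remaining 2 characters are filled from the other 6 symbols without repetition: 6 × 5 = 30.
Total: 6 × 30 = 180.

180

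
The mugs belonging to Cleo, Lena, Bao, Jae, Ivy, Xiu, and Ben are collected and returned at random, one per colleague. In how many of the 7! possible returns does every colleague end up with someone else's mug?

1854

This is the derangement count D_7: permutations of 7 items with no fixed point.
By inclusion–exclusion this is Σ_{j=0}^{7} (−1)^j C(7,j)·(7−j)!.
Computing: 5040 − 5040 + 2520 − 840 + 210 − 42 + 7 − 1 = 1854.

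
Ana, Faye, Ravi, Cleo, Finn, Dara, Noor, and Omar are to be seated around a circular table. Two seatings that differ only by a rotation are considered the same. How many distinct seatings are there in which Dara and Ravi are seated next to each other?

Glue Dara and Ravi into a block (2 internal orders). Seating 7 units around a circle gives (6)! arrangements.
So 2 × (6)! = 2 × 720 = 1440.

1440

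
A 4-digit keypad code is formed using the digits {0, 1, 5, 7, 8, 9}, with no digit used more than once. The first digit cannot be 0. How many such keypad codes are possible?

The first digit has 6−1 = 5 choices (anything except 0).
The remaining 3 digits are filled from the other 5 symbols without repetition: 5 × 4 × 3 = 60.
Total: 5 × 60 = 300.

300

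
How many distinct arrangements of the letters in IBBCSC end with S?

30

Fix S in the last position and arrange the remaining 5 letters.
Those 5 letters have B appearing twice and C appearing twice, giving (5)!/(2!·2!) = 30.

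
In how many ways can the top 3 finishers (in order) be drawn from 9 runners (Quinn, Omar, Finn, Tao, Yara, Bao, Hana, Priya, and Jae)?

This is an ordered selection of 3 from 9: P(9,3).
That gives 9 × 8 × 7 = 504.

504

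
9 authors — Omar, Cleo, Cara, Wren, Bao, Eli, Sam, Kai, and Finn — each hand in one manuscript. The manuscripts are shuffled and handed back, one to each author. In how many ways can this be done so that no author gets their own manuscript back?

133496

Let Aᵢ be the assignments in which author i gets their own manuscript. We want the size of the complement of A₁∪…∪A_9.
By inclusion–exclusion this is Σ_{j=0}^{9} (−1)^j C(9,j)·(9−j)!.
Computing: 362880 − 362880 + 181440 − 60480 + 15120 − 3024 + 504 − 72 + 9 − 1 = 133496.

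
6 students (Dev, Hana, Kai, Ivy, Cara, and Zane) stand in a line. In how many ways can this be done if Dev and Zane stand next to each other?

240

Treat {Dev, Zane} as a single unit. There are 5 units to order, and the pair itself can be ordered 2 ways.
That gives 2 × 5! = 2 × 120 = 240.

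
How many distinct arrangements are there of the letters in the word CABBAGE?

The 7 letters of CABBAGE have repeats: A appearing twice and B appearing twice.
The number of distinct arrangements is 7!/(2!·2!) = 5040/4 = 1260.

1260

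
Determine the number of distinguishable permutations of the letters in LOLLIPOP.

1680

The 8 letters of LOLLIPOP have repeats: L appearing 3 times, O appearing twice, and P appearing twice.
So there are 8! / (3!·2!·2!) = 1680 distinguishable arrangements.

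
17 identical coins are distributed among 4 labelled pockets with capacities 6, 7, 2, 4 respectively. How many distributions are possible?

Ignoring the caps, the number of non-negative solutions to x_1+…+x_4 = 17 is C(20,3) = 1140.
Subtract solutions that violate a single cap (substitute x_i' = x_i − (cap_i+1)): x_1 ≥ 7 gives C(13,3) = 286; x_2 ≥ 8 gives C(12,3) = 220; x_3 ≥ 3 gives C(17,3) = 680; x_4 ≥ 5 gives C(15,3) = 455. Together 1641.
Add back pairs where two caps are both exceeded: 10 + 120 + 56 + 84 + 35 + 220 = 525.
Subtract triples: 0 + 0 + 10 + 4 = 14.
By inclusion–exclusion the count is 1140 − 1641 + 525 − 14 = 10.

10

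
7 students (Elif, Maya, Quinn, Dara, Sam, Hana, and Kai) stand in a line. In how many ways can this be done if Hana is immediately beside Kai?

1440

Glue Hana and Kai into one block (2 internal orders), leaving 6 units to arrange in a row.
That gives 2 × 6! = 2 × 720 = 1440.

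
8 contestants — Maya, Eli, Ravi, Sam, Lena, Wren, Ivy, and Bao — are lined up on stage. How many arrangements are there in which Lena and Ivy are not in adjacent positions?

30240

There are 8! = 40320 arrangements in all. If Lena and Ivy are adjacent, merging them into one block gives 2·(7)! = 10080 arrangements.
Complementary counting: 40320 − 10080 = 30240.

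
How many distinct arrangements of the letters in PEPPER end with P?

30

With the last slot taken by P, it remains to arrange the other 5 letters (EPPER).
Those 5 letters have E appearing twice and P appearing twice, giving (5)!/(2!·2!) = 30.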